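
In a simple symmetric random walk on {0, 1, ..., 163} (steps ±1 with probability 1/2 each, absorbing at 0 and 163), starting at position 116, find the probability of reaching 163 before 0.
P(hit 163 before 0) = 116/163

Let u_k = P(hit 163 before 0 | start at k). Then u_0 = 0, u_163 = 1, and u_k = u_{k-1}/2 + u_{k+1}/2 for 1 ≤ k ≤ 162. This harmonic recurrence is solved by u_k = k/163, giving u_116 = 116/163.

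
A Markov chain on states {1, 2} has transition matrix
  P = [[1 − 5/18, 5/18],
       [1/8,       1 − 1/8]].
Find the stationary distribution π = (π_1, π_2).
π_1 = 9/29, π_2 = 20/29

Solve πP = π with π_1 + π_2 = 1. From πP = π: π_1 · (1 − 5/18) + π_2 · 1/8 = π_1 ⇒ π_2 · 1/8 = π_1 · 5/18 ⇒ π_2/π_1 = (5/18)/(1/8) = 20/9. Together with π_1 + π_2 = 1:
  π_1 = (1/8)/(5/18 + 1/8) = (1/8)/(29/72) = 9/29,
  π_2 = (5/18)/(5/18 + 1/8) = (5/18)/(29/72) = 20/29.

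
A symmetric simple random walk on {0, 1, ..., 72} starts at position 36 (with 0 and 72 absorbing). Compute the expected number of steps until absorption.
E[τ | X_0 = 36] = 1296

Let v_k = E[τ | X_0 = k]. Boundary: v_0 = v_72 = 0. Recurrence: v_k = 1 + (v_{k-1} + v_{k+1})/2 for 1 ≤ k ≤ 71. The particular solution to v_k − (v_{k-1} + v_{k+1})/2 = 1 is v_k = −k^2. Adding homogeneous solution A + B k and matching boundaries gives v_k = k (72 − k). Substituting k = 36: v_36 = 36 · 36 = 1296.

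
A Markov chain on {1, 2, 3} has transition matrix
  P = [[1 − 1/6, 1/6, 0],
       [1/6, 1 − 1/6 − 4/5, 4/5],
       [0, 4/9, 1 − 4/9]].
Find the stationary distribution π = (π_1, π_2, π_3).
π = (5/19, 5/19, 9/19)

This is a birth-death chain on three states, which satisfies detailed balance: π_1 · P_{12} = π_2 · P_{21} and π_2 · P_{23} = π_3 · P_{32}.
From π_1 · 1/6 = π_2 · 1/6: π_2/π_1 = (1/6)/(1/6) = 1.
From π_2 · 4/5 = π_3 · 4/9: π_3/π_2 = (4/5)/(4/9) = 9/5.
Take π_1 proportional to 1; then unnormalized π = (1, 1, 9/5). Normalize by dividing by the sum 19/5:
  π = (5/19, 5/19, 9/19).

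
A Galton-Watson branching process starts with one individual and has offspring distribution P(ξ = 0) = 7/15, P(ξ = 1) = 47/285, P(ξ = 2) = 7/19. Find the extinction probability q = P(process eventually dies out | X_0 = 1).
q = 1

Mean offspring μ = 0·7/15 + 1·47/285 + 2·7/19 = 257/285 ≤ 1. For μ ≤ 1 with offspring not concentrated at 1, the Galton-Watson process goes extinct almost surely, so q = 1.
(Algebraic check: The pgf is f(s) = 7/15 + 47/285·s + 7/19·s². The extinction probability q is the smallest fixed point of f in [0, 1]. Setting s = f(s):
  7/19·s² + (47/285 − 1)·s + 7/15 = 0
  7/19·s² − (7/15 + 7/19)·s + 7/15 = 0
which factors as (s − 1)·(7/19·s − 7/15) = 0, giving roots s = 1 and s = (7/15)/(7/19) = 19/15. Since 19/15 ≥ 1, the smallest root in [0, 1] is s = 1.)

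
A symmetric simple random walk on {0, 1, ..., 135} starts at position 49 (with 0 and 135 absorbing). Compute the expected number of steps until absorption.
E[τ | X_0 = 49] = 4214

Let v_k = E[τ | X_0 = k]. Boundary: v_0 = v_135 = 0. Recurrence: v_k = 1 + (v_{k-1} + v_{k+1})/2 for 1 ≤ k ≤ 134. The particular solution to v_k − (v_{k-1} + v_{k+1})/2 = 1 is v_k = −k^2. Adding homogeneous solution A + B k and matching boundaries gives v_k = k (135 − k). Substituting k = 49: v_49 = 49 · 86 = 4214.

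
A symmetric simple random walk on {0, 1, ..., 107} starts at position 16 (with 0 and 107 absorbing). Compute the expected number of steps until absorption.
E[τ | X_0 = 16] = 1456

Let v_k = E[τ | X_0 = k]. Boundary: v_0 = v_107 = 0. Recurrence: v_k = 1 + (v_{k-1} + v_{k+1})/2 for 1 ≤ k ≤ 106. The particular solution to v_k − (v_{k-1} + v_{k+1})/2 = 1 is v_k = −k^2. Adding homogeneous solution A + B k and matching boundaries gives v_k = k (107 − k). Substituting k = 16: v_16 = 16 · 91 = 1456.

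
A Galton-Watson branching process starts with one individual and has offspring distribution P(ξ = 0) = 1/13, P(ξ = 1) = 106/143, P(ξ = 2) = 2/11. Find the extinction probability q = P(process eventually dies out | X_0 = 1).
q = 11/26

The pgf is f(s) = 1/13 + 106/143·s + 2/11·s². The extinction probability q is the smallest fixed point of f in [0, 1]. Setting s = f(s):
  2/11·s² + (106/143 − 1)·s + 1/13 = 0
  2/11·s² − (1/13 + 2/11)·s + 1/13 = 0
which factors as (s − 1)·(2/11·s − 1/13) = 0, giving roots s = 1 and s = (1/13)/(2/11) = 11/26.
Mean offspring μ = 106/143 + 2·2/11 = 158/143 > 1 (supercritical), so q < 1. The extinction probability is the smaller root: q = (1/13)/(2/11) = 11/26.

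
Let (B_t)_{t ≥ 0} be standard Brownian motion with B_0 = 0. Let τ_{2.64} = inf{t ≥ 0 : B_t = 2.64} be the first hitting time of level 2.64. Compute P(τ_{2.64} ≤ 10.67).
P(τ_{2.64} ≤ 10.67) = 2(1 − Φ(2.64/√10.67)) = 2(1 − Φ(0.8082)) ≈ 0.4190

By the reflection principle for standard BM, P(τ_b ≤ t) = 2 · P(B_t ≥ b). Since B_t ~ N(0, t), P(B_t ≥ 2.64) = 1 − Φ(2.64/√t) = 1 − Φ(2.64/√10.67) = 1 − Φ(0.8082) ≈ 0.20949. Doubling: P(τ_{2.64} ≤ 10.67) ≈ 2 · 0.20949 = 0.41898 ≈ 0.4190.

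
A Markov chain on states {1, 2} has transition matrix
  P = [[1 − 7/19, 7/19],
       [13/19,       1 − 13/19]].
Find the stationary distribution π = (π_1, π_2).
π_1 = 13/20, π_2 = 7/20

Solve πP = π with π_1 + π_2 = 1. From πP = π: π_1 · (1 − 7/19) + π_2 · 13/19 = π_1 ⇒ π_2 · 13/19 = π_1 · 7/19 ⇒ π_2/π_1 = (7/19)/(13/19) = 7/13. Together with π_1 + π_2 = 1:
  π_1 = (13/19)/(7/19 + 13/19) = (13/19)/(20/19) = 13/20,
  π_2 = (7/19)/(7/19 + 13/19) = (7/19)/(20/19) = 7/20.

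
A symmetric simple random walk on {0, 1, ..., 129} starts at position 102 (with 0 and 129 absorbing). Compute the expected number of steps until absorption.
E[τ | X_0 = 102] = 2754

Let v_k = E[τ | X_0 = k]. Boundary: v_0 = v_129 = 0. Recurrence: v_k = 1 + (v_{k-1} + v_{k+1})/2 for 1 ≤ k ≤ 128. The particular solution to v_k − (v_{k-1} + v_{k+1})/2 = 1 is v_k = −k^2. Adding homogeneous solution A + B k and matching boundaries gives v_k = k (129 − k). Substituting k = 102: v_102 = 102 · 27 = 2754.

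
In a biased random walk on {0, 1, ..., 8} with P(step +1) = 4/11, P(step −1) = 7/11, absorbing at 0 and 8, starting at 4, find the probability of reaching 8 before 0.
P(hit 8 before 0) = (1 − (7/4)^4) / (1 − (7/4)^8) = 256/2657

Let u_k denote P(reach 8 before 0 | start at k). Boundary: u_0 = 0, u_8 = 1. Recurrence: u_k = 4/11·u_{k+1} + 7/11·u_{k-1} for 1 ≤ k ≤ 7. Try u_k = A + B·r^k with r = q/p = (7/11)/(4/11) = 7/4. Substitution satisfies the recurrence; boundary conditions give:
  u_k = (1 − r^k) / (1 − r^N) = (1 − (7/4)^4) / (1 − (7/4)^8) = 256/2657.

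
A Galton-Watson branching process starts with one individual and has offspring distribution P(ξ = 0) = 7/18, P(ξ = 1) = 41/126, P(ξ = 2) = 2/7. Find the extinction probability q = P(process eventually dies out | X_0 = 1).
q = 1

Mean offspring μ = 0·7/18 + 1·41/126 + 2·2/7 = 113/126 ≤ 1. For μ ≤ 1 with offspring not concentrated at 1, the Galton-Watson process goes extinct almost surely, so q = 1.
(Algebraic check: The pgf is f(s) = 7/18 + 41/126·s + 2/7·s². The extinction probability q is the smallest fixed point of f in [0, 1]. Setting s = f(s):
  2/7·s² + (41/126 − 1)·s + 7/18 = 0
  2/7·s² − (7/18 + 2/7)·s + 7/18 = 0
which factors as (s − 1)·(2/7·s − 7/18) = 0, giving roots s = 1 and s = (7/18)/(2/7) = 49/36. Since 49/36 ≥ 1, the smallest root in [0, 1] is s = 1.)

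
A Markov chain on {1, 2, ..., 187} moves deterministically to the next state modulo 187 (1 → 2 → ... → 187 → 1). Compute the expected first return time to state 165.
E[T_165 | X_0 = 165] = 187

The chain cycles deterministically, so starting at state 165 it returns in exactly 187 steps. Equivalently, the stationary distribution is uniform π_j = 1/187 for every state j, so by Kac's formula E[T_165] = 1/π_165 = 187.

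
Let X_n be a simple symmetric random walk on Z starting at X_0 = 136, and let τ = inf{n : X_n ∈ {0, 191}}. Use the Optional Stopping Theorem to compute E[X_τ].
E[X_τ] = 136

X_n is a martingale and τ is a bounded-mean stopping time (indeed τ is finite a.s. with bounded expectation since the walk is in a bounded region). By the OST, E[X_τ] = E[X_0] = 136. Equivalently: E[X_τ] = 191 · P(hit 191 first) + 0 · P(hit 0 first) = 191 · (136/191) = 136.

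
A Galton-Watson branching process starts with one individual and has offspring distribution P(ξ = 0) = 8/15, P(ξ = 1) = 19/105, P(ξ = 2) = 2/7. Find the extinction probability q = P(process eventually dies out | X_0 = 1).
q = 1

Mean offspring μ = 0·8/15 + 1·19/105 + 2·2/7 = 79/105 ≤ 1. For μ ≤ 1 with offspring not concentrated at 1, the Galton-Watson process goes extinct almost surely, so q = 1.
(Algebraic check: The pgf is f(s) = 8/15 + 19/105·s + 2/7·s². The extinction probability q is the smallest fixed point of f in [0, 1]. Setting s = f(s):
  2/7·s² + (19/105 − 1)·s + 8/15 = 0
  2/7·s² − (8/15 + 2/7)·s + 8/15 = 0
which factors as (s − 1)·(2/7·s − 8/15) = 0, giving roots s = 1 and s = (8/15)/(2/7) = 28/15. Since 28/15 ≥ 1, the smallest root in [0, 1] is s = 1.)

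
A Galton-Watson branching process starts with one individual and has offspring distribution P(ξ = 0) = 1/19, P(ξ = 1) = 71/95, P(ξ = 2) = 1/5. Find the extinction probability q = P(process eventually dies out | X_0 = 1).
q = 5/19

The pgf is f(s) = 1/19 + 71/95·s + 1/5·s². The extinction probability q is the smallest fixed point of f in [0, 1]. Setting s = f(s):
  1/5·s² + (71/95 − 1)·s + 1/19 = 0
  1/5·s² − (1/19 + 1/5)·s + 1/19 = 0
which factors as (s − 1)·(1/5·s − 1/19) = 0, giving roots s = 1 and s = (1/19)/(1/5) = 5/19.
Mean offspring μ = 71/95 + 2·1/5 = 109/95 > 1 (supercritical), so q < 1. The extinction probability is the smaller root: q = (1/19)/(1/5) = 5/19.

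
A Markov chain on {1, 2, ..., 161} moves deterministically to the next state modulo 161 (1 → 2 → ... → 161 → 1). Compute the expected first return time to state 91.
E[T_91 | X_0 = 91] = 161

The chain cycles deterministically, so starting at state 91 it returns in exactly 161 steps. Equivalently, the stationary distribution is uniform π_j = 1/161 for every state j, so by Kac's formula E[T_91] = 1/π_91 = 161.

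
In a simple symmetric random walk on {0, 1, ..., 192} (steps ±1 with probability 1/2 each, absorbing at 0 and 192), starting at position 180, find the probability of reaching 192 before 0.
P(hit 192 before 0) = 180/192 = 15/16

Let u_k = P(hit 192 before 0 | start at k). Then u_0 = 0, u_192 = 1, and u_k = u_{k-1}/2 + u_{k+1}/2 for 1 ≤ k ≤ 191. This harmonic recurrence is solved by u_k = k/192, giving u_180 = 180/192 = 15/16.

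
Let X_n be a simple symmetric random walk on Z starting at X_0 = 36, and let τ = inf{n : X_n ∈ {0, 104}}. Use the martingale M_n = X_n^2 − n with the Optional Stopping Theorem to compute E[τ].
E[τ] = 2448

M_n = X_n^2 − n is a martingale (since E[X_{n+1}^2 | F_n] = X_n^2 + 1). By OST (τ has finite mean in a bounded region), E[M_τ] = E[M_0] = X_0^2 − 0 = 36^2 = 1296. Also E[M_τ] = E[X_τ^2] − E[τ]. The walk exits at 0 or 104, with P(hit 104 first) = 36/104, so E[X_τ^2] = 104^2 · 36/104 + 0 = 3744. Thus E[τ] = E[X_τ^2] − E[M_τ] = 3744 − 1296 = 2448 = 36(104 − 36) = 2448.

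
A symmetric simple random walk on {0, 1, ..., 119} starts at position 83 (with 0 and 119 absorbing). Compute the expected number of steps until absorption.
E[τ | X_0 = 83] = 2988

Let v_k = E[τ | X_0 = k]. Boundary: v_0 = v_119 = 0. Recurrence: v_k = 1 + (v_{k-1} + v_{k+1})/2 for 1 ≤ k ≤ 118. The particular solution to v_k − (v_{k-1} + v_{k+1})/2 = 1 is v_k = −k^2. Adding homogeneous solution A + B k and matching boundaries gives v_k = k (119 − k). Substituting k = 83: v_83 = 83 · 36 = 2988.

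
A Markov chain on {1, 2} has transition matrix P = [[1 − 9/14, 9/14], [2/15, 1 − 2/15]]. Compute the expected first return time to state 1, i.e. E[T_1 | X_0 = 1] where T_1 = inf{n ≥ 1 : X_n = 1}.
E[T_1 | X_0 = 1] = 1/π_1 = 163/28

For an irreducible recurrent Markov chain with stationary distribution π, E[T_i | X_0 = i] = 1/π_i (Kac's formula). Here π_1 = (2/15)/(9/14 + 2/15) = (2/15)/(163/210) = 28/163, so E[T_1 | X_0 = 1] = 1/π_1 = (9/14 + 2/15)/(2/15) = (163/210)/(2/15) = 163/28.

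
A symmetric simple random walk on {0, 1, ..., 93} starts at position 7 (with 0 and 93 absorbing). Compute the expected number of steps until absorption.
E[τ | X_0 = 7] = 602

Let v_k = E[τ | X_0 = k]. Boundary: v_0 = v_93 = 0. Recurrence: v_k = 1 + (v_{k-1} + v_{k+1})/2 for 1 ≤ k ≤ 92. The particular solution to v_k − (v_{k-1} + v_{k+1})/2 = 1 is v_k = −k^2. Adding homogeneous solution A + B k and matching boundaries gives v_k = k (93 − k). Substituting k = 7: v_7 = 7 · 86 = 602.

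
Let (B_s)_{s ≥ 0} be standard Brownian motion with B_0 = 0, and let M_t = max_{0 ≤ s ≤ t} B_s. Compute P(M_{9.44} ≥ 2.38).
P(M_{9.44} ≥ 2.38) = 2·P(B_{9.44} ≥ 2.38) = 2(1 − Φ(2.38/√9.44)) ≈ 0.4386

By the reflection principle for Brownian motion, P(M_t ≥ a) = 2 · P(B_t ≥ a) for a ≥ 0. Since B_t ~ N(0, t), P(B_t ≥ 2.38) = 1 − Φ(2.38/√t) = 1 − Φ(2.38/√9.44) = 1 − Φ(0.7746). So
  P(M_{9.44} ≥ 2.38) = 2(1 − Φ(0.7746)) ≈ 0.4386.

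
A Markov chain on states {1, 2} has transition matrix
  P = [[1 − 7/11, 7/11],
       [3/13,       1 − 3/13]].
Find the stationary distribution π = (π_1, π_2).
π_1 = 33/124, π_2 = 91/124

Solve πP = π with π_1 + π_2 = 1. From πP = π: π_1 · (1 − 7/11) + π_2 · 3/13 = π_1 ⇒ π_2 · 3/13 = π_1 · 7/11 ⇒ π_2/π_1 = (7/11)/(3/13) = 91/33. Together with π_1 + π_2 = 1:
  π_1 = (3/13)/(7/11 + 3/13) = (3/13)/(124/143) = 33/124,
  π_2 = (7/11)/(7/11 + 3/13) = (7/11)/(124/143) = 91/124.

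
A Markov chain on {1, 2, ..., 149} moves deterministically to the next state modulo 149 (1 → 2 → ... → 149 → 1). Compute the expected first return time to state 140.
E[T_140 | X_0 = 140] = 149

The chain cycles deterministically, so starting at state 140 it returns in exactly 149 steps. Equivalently, the stationary distribution is uniform π_j = 1/149 for every state j, so by Kac's formula E[T_140] = 1/π_140 = 149.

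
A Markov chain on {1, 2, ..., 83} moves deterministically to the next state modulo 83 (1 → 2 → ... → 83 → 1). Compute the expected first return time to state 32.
E[T_32 | X_0 = 32] = 83

The chain cycles deterministically, so starting at state 32 it returns in exactly 83 steps. Equivalently, the stationary distribution is uniform π_j = 1/83 for every state j, so by Kac's formula E[T_32] = 1/π_32 = 83.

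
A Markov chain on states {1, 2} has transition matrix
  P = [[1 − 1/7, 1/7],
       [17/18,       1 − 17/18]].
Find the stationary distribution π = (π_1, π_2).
π_1 = 119/137, π_2 = 18/137

Solve πP = π with π_1 + π_2 = 1. From πP = π: π_1 · (1 − 1/7) + π_2 · 17/18 = π_1 ⇒ π_2 · 17/18 = π_1 · 1/7 ⇒ π_2/π_1 = (1/7)/(17/18) = 18/119. Together with π_1 + π_2 = 1:
  π_1 = (17/18)/(1/7 + 17/18) = (17/18)/(137/126) = 119/137,
  π_2 = (1/7)/(1/7 + 17/18) = (1/7)/(137/126) = 18/137.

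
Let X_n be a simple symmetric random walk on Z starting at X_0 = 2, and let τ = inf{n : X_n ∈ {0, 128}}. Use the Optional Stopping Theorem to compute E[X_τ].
E[X_τ] = 2

X_n is a martingale and τ is a bounded-mean stopping time (indeed τ is finite a.s. with bounded expectation since the walk is in a bounded region). By the OST, E[X_τ] = E[X_0] = 2. Equivalently: E[X_τ] = 128 · P(hit 128 first) + 0 · P(hit 0 first) = 128 · (2/128) = 2.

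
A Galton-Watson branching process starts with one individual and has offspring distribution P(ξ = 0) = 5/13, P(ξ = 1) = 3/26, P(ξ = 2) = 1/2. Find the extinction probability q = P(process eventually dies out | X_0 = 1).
q = 10/13

The pgf is f(s) = 5/13 + 3/26·s + 1/2·s². The extinction probability q is the smallest fixed point of f in [0, 1]. Setting s = f(s):
  1/2·s² + (3/26 − 1)·s + 5/13 = 0
  1/2·s² − (5/13 + 1/2)·s + 5/13 = 0
which factors as (s − 1)·(1/2·s − 5/13) = 0, giving roots s = 1 and s = (5/13)/(1/2) = 10/13.
Mean offspring μ = 3/26 + 2·1/2 = 29/26 > 1 (supercritical), so q < 1. The extinction probability is the smaller root: q = (5/13)/(1/2) = 10/13.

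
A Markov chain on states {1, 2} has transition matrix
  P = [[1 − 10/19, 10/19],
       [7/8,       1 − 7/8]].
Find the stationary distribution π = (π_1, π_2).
π_1 = 133/213, π_2 = 80/213

Solve πP = π with π_1 + π_2 = 1. From πP = π: π_1 · (1 − 10/19) + π_2 · 7/8 = π_1 ⇒ π_2 · 7/8 = π_1 · 10/19 ⇒ π_2/π_1 = (10/19)/(7/8) = 80/133. Together with π_1 + π_2 = 1:
  π_1 = (7/8)/(10/19 + 7/8) = (7/8)/(213/152) = 133/213,
  π_2 = (10/19)/(10/19 + 7/8) = (10/19)/(213/152) = 80/213.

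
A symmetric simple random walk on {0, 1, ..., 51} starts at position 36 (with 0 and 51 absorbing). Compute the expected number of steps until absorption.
E[τ | X_0 = 36] = 540

Let v_k = E[τ | X_0 = k]. Boundary: v_0 = v_51 = 0. Recurrence: v_k = 1 + (v_{k-1} + v_{k+1})/2 for 1 ≤ k ≤ 50. The particular solution to v_k − (v_{k-1} + v_{k+1})/2 = 1 is v_k = −k^2. Adding homogeneous solution A + B k and matching boundaries gives v_k = k (51 − k). Substituting k = 36: v_36 = 36 · 15 = 540.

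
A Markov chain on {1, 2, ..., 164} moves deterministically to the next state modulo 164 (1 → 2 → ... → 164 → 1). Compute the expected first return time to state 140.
E[T_140 | X_0 = 140] = 164

The chain cycles deterministically, so starting at state 140 it returns in exactly 164 steps. Equivalently, the stationary distribution is uniform π_j = 1/164 for every state j, so by Kac's formula E[T_140] = 1/π_140 = 164.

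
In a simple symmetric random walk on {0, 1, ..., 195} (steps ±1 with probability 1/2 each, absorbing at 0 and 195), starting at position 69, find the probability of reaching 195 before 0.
P(hit 195 before 0) = 69/195 = 23/65

Let u_k = P(hit 195 before 0 | start at k). Then u_0 = 0, u_195 = 1, and u_k = u_{k-1}/2 + u_{k+1}/2 for 1 ≤ k ≤ 194. This harmonic recurrence is solved by u_k = k/195, giving u_69 = 69/195 = 23/65.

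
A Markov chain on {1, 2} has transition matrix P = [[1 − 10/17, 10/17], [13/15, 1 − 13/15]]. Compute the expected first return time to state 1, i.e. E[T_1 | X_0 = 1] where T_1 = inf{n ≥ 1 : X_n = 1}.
E[T_1 | X_0 = 1] = 1/π_1 = 371/221

For an irreducible recurrent Markov chain with stationary distribution π, E[T_i | X_0 = i] = 1/π_i (Kac's formula). Here π_1 = (13/15)/(10/17 + 13/15) = (13/15)/(371/255) = 221/371, so E[T_1 | X_0 = 1] = 1/π_1 = (10/17 + 13/15)/(13/15) = (371/255)/(13/15) = 371/221.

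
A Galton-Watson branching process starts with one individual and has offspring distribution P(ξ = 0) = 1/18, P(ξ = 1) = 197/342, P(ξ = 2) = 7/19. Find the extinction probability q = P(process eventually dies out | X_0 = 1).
q = 19/126

The pgf is f(s) = 1/18 + 197/342·s + 7/19·s². The extinction probability q is the smallest fixed point of f in [0, 1]. Setting s = f(s):
  7/19·s² + (197/342 − 1)·s + 1/18 = 0
  7/19·s² − (1/18 + 7/19)·s + 1/18 = 0
which factors as (s − 1)·(7/19·s − 1/18) = 0, giving roots s = 1 and s = (1/18)/(7/19) = 19/126.
Mean offspring μ = 197/342 + 2·7/19 = 449/342 > 1 (supercritical), so q < 1. The extinction probability is the smaller root: q = (1/18)/(7/19) = 19/126.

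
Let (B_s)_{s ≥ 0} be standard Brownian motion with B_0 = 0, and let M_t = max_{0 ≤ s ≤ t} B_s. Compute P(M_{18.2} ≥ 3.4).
P(M_{18.2} ≥ 3.4) = 2·P(B_{18.2} ≥ 3.4) = 2(1 − Φ(3.4/√18.2)) ≈ 0.4255

By the reflection principle for Brownian motion, P(M_t ≥ a) = 2 · P(B_t ≥ a) for a ≥ 0. Since B_t ~ N(0, t), P(B_t ≥ 3.4) = 1 − Φ(3.4/√t) = 1 − Φ(3.4/√18.2) = 1 − Φ(0.7970). So
  P(M_{18.2} ≥ 3.4) = 2(1 − Φ(0.7970)) ≈ 0.4255.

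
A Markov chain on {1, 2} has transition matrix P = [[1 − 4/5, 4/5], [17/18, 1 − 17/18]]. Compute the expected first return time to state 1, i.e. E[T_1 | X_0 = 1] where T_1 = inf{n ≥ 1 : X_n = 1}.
E[T_1 | X_0 = 1] = 1/π_1 = 157/85

For an irreducible recurrent Markov chain with stationary distribution π, E[T_i | X_0 = i] = 1/π_i (Kac's formula). Here π_1 = (17/18)/(4/5 + 17/18) = (17/18)/(157/90) = 85/157, so E[T_1 | X_0 = 1] = 1/π_1 = (4/5 + 17/18)/(17/18) = (157/90)/(17/18) = 157/85.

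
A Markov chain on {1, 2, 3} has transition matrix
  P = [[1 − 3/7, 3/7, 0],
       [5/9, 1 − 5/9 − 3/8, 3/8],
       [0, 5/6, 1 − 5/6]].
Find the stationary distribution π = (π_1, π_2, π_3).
π = (700/1483, 540/1483, 243/1483)

This is a birth-death chain on three states, which satisfies detailed balance: π_1 · P_{12} = π_2 · P_{21} and π_2 · P_{23} = π_3 · P_{32}.
From π_1 · 3/7 = π_2 · 5/9: π_2/π_1 = (3/7)/(5/9) = 27/35.
From π_2 · 3/8 = π_3 · 5/6: π_3/π_2 = (3/8)/(5/6) = 9/20.
Take π_1 proportional to 1; then unnormalized π = (1, 27/35, 243/700). Normalize by dividing by the sum 1483/700:
  π = (700/1483, 540/1483, 243/1483).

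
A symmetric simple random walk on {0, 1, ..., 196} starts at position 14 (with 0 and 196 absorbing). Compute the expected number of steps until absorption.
E[τ | X_0 = 14] = 2548

Let v_k = E[τ | X_0 = k]. Boundary: v_0 = v_196 = 0. Recurrence: v_k = 1 + (v_{k-1} + v_{k+1})/2 for 1 ≤ k ≤ 195. The particular solution to v_k − (v_{k-1} + v_{k+1})/2 = 1 is v_k = −k^2. Adding homogeneous solution A + B k and matching boundaries gives v_k = k (196 − k). Substituting k = 14: v_14 = 14 · 182 = 2548.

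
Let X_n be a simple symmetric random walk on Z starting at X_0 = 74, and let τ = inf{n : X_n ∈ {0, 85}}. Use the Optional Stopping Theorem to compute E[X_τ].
E[X_τ] = 74

X_n is a martingale and τ is a bounded-mean stopping time (indeed τ is finite a.s. with bounded expectation since the walk is in a bounded region). By the OST, E[X_τ] = E[X_0] = 74. Equivalently: E[X_τ] = 85 · P(hit 85 first) + 0 · P(hit 0 first) = 85 · (74/85) = 74.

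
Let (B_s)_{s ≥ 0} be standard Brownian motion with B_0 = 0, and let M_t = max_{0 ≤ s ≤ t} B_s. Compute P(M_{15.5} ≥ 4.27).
P(M_{15.5} ≥ 4.27) = 2·P(B_{15.5} ≥ 4.27) = 2(1 − Φ(4.27/√15.5)) ≈ 0.2781

By the reflection principle for Brownian motion, P(M_t ≥ a) = 2 · P(B_t ≥ a) for a ≥ 0. Since B_t ~ N(0, t), P(B_t ≥ 4.27) = 1 − Φ(4.27/√t) = 1 − Φ(4.27/√15.5) = 1 − Φ(1.0846). So
  P(M_{15.5} ≥ 4.27) = 2(1 − Φ(1.0846)) ≈ 0.2781.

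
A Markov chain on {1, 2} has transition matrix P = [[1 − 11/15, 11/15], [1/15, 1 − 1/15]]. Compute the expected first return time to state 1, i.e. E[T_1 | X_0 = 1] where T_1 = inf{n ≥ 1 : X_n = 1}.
E[T_1 | X_0 = 1] = 1/π_1 = 12

For an irreducible recurrent Markov chain with stationary distribution π, E[T_i | X_0 = i] = 1/π_i (Kac's formula). Here π_1 = (1/15)/(11/15 + 1/15) = (1/15)/(4/5) = 1/12, so E[T_1 | X_0 = 1] = 1/π_1 = (11/15 + 1/15)/(1/15) = (4/5)/(1/15) = 12.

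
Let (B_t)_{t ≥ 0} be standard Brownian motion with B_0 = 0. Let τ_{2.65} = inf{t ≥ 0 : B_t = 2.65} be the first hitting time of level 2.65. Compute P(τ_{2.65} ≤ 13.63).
P(τ_{2.65} ≤ 13.63) = 2(1 − Φ(2.65/√13.63)) = 2(1 − Φ(0.7178)) ≈ 0.4729

By the reflection principle for standard BM, P(τ_b ≤ t) = 2 · P(B_t ≥ b). Since B_t ~ N(0, t), P(B_t ≥ 2.65) = 1 − Φ(2.65/√t) = 1 − Φ(2.65/√13.63) = 1 − Φ(0.7178) ≈ 0.23644. Doubling: P(τ_{2.65} ≤ 13.63) ≈ 2 · 0.23644 = 0.47288 ≈ 0.4729.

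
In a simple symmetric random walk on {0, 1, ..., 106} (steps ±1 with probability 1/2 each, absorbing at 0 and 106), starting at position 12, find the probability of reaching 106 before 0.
P(hit 106 before 0) = 12/106 = 6/53

Let u_k = P(hit 106 before 0 | start at k). Then u_0 = 0, u_106 = 1, and u_k = u_{k-1}/2 + u_{k+1}/2 for 1 ≤ k ≤ 105. This harmonic recurrence is solved by u_k = k/106, giving u_12 = 12/106 = 6/53.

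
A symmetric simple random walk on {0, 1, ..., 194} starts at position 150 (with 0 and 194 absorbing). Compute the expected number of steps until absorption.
E[τ | X_0 = 150] = 6600

Let v_k = E[τ | X_0 = k]. Boundary: v_0 = v_194 = 0. Recurrence: v_k = 1 + (v_{k-1} + v_{k+1})/2 for 1 ≤ k ≤ 193. The particular solution to v_k − (v_{k-1} + v_{k+1})/2 = 1 is v_k = −k^2. Adding homogeneous solution A + B k and matching boundaries gives v_k = k (194 − k). Substituting k = 150: v_150 = 150 · 44 = 6600.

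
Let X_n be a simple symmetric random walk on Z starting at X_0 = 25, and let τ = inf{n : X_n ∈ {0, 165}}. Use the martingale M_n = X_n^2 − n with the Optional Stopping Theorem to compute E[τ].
E[τ] = 3500

M_n = X_n^2 − n is a martingale (since E[X_{n+1}^2 | F_n] = X_n^2 + 1). By OST (τ has finite mean in a bounded region), E[M_τ] = E[M_0] = X_0^2 − 0 = 25^2 = 625. Also E[M_τ] = E[X_τ^2] − E[τ]. The walk exits at 0 or 165, with P(hit 165 first) = 25/165, so E[X_τ^2] = 165^2 · 25/165 + 0 = 4125. Thus E[τ] = E[X_τ^2] − E[M_τ] = 4125 − 625 = 3500 = 25(165 − 25) = 3500.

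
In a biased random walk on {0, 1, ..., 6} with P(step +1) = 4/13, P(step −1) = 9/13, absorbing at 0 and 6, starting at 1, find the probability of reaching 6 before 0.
P(hit 6 before 0) = (1 − (9/4)^1) / (1 − (9/4)^6) = 1024/105469

Let u_k denote P(reach 6 before 0 | start at k). Boundary: u_0 = 0, u_6 = 1. Recurrence: u_k = 4/13·u_{k+1} + 9/13·u_{k-1} for 1 ≤ k ≤ 5. Try u_k = A + B·r^k with r = q/p = (9/13)/(4/13) = 9/4. Substitution satisfies the recurrence; boundary conditions give:
  u_k = (1 − r^k) / (1 − r^N) = (1 − (9/4)^1) / (1 − (9/4)^6) = 1024/105469.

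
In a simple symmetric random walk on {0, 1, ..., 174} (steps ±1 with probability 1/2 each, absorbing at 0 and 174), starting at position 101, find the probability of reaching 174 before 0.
P(hit 174 before 0) = 101/174

Let u_k = P(hit 174 before 0 | start at k). Then u_0 = 0, u_174 = 1, and u_k = u_{k-1}/2 + u_{k+1}/2 for 1 ≤ k ≤ 173. This harmonic recurrence is solved by u_k = k/174, giving u_101 = 101/174.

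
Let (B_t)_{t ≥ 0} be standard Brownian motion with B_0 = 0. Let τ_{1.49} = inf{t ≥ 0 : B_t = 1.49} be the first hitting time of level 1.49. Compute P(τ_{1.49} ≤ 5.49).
P(τ_{1.49} ≤ 5.49) = 2(1 − Φ(1.49/√5.49)) = 2(1 − Φ(0.6359)) ≈ 0.5248

By the reflection principle for standard BM, P(τ_b ≤ t) = 2 · P(B_t ≥ b). Since B_t ~ N(0, t), P(B_t ≥ 1.49) = 1 − Φ(1.49/√t) = 1 − Φ(1.49/√5.49) = 1 − Φ(0.6359) ≈ 0.26242. Doubling: P(τ_{1.49} ≤ 5.49) ≈ 2 · 0.26242 = 0.52484 ≈ 0.5248.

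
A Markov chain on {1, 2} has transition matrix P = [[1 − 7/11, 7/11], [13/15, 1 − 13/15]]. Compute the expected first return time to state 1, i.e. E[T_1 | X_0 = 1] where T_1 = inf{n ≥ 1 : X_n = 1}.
E[T_1 | X_0 = 1] = 1/π_1 = 248/143

For an irreducible recurrent Markov chain with stationary distribution π, E[T_i | X_0 = i] = 1/π_i (Kac's formula). Here π_1 = (13/15)/(7/11 + 13/15) = (13/15)/(248/165) = 143/248, so E[T_1 | X_0 = 1] = 1/π_1 = (7/11 + 13/15)/(13/15) = (248/165)/(13/15) = 248/143.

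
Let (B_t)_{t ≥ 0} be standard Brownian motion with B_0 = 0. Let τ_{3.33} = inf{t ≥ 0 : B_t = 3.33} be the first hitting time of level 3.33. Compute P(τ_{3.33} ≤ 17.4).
P(τ_{3.33} ≤ 17.4) = 2(1 − Φ(3.33/√17.4)) = 2(1 − Φ(0.7983)) ≈ 0.4247

By the reflection principle for standard BM, P(τ_b ≤ t) = 2 · P(B_t ≥ b). Since B_t ~ N(0, t), P(B_t ≥ 3.33) = 1 − Φ(3.33/√t) = 1 − Φ(3.33/√17.4) = 1 − Φ(0.7983) ≈ 0.21235. Doubling: P(τ_{3.33} ≤ 17.4) ≈ 2 · 0.21235 = 0.42470 ≈ 0.4247.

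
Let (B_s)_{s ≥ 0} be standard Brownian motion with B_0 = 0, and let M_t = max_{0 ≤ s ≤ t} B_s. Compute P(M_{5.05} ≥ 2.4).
P(M_{5.05} ≥ 2.4) = 2·P(B_{5.05} ≥ 2.4) = 2(1 − Φ(2.4/√5.05)) ≈ 0.2855

By the reflection principle for Brownian motion, P(M_t ≥ a) = 2 · P(B_t ≥ a) for a ≥ 0. Since B_t ~ N(0, t), P(B_t ≥ 2.4) = 1 − Φ(2.4/√t) = 1 − Φ(2.4/√5.05) = 1 − Φ(1.0680). So
  P(M_{5.05} ≥ 2.4) = 2(1 − Φ(1.0680)) ≈ 0.2855.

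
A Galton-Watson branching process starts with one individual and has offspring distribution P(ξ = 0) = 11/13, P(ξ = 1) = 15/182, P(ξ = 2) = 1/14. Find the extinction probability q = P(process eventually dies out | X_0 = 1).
q = 1

Mean offspring μ = 0·11/13 + 1·15/182 + 2·1/14 = 41/182 ≤ 1. For μ ≤ 1 with offspring not concentrated at 1, the Galton-Watson process goes extinct almost surely, so q = 1.
(Algebraic check: The pgf is f(s) = 11/13 + 15/182·s + 1/14·s². The extinction probability q is the smallest fixed point of f in [0, 1]. Setting s = f(s):
  1/14·s² + (15/182 − 1)·s + 11/13 = 0
  1/14·s² − (11/13 + 1/14)·s + 11/13 = 0
which factors as (s − 1)·(1/14·s − 11/13) = 0, giving roots s = 1 and s = (11/13)/(1/14) = 154/13. Since 154/13 ≥ 1, the smallest root in [0, 1] is s = 1.)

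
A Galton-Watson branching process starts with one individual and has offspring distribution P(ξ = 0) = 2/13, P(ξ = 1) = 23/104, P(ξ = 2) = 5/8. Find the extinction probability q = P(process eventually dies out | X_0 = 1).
q = 16/65

The pgf is f(s) = 2/13 + 23/104·s + 5/8·s². The extinction probability q is the smallest fixed point of f in [0, 1]. Setting s = f(s):
  5/8·s² + (23/104 − 1)·s + 2/13 = 0
  5/8·s² − (2/13 + 5/8)·s + 2/13 = 0
which factors as (s − 1)·(5/8·s − 2/13) = 0, giving roots s = 1 and s = (2/13)/(5/8) = 16/65.
Mean offspring μ = 23/104 + 2·5/8 = 153/104 > 1 (supercritical), so q < 1. The extinction probability is the smaller root: q = (2/13)/(5/8) = 16/65.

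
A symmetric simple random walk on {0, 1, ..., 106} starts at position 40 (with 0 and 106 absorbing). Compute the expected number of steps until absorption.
E[τ | X_0 = 40] = 2640

Let v_k = E[τ | X_0 = k]. Boundary: v_0 = v_106 = 0. Recurrence: v_k = 1 + (v_{k-1} + v_{k+1})/2 for 1 ≤ k ≤ 105. The particular solution to v_k − (v_{k-1} + v_{k+1})/2 = 1 is v_k = −k^2. Adding homogeneous solution A + B k and matching boundaries gives v_k = k (106 − k). Substituting k = 40: v_40 = 40 · 66 = 2640.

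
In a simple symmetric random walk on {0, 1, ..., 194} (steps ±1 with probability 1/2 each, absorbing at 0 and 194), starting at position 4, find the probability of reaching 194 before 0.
P(hit 194 before 0) = 4/194 = 2/97

Let u_k = P(hit 194 before 0 | start at k). Then u_0 = 0, u_194 = 1, and u_k = u_{k-1}/2 + u_{k+1}/2 for 1 ≤ k ≤ 193. This harmonic recurrence is solved by u_k = k/194, giving u_4 = 4/194 = 2/97.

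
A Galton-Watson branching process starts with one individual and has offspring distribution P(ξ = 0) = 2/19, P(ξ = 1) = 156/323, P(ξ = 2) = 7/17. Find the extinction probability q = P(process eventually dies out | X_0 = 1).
q = 34/133

The pgf is f(s) = 2/19 + 156/323·s + 7/17·s². The extinction probability q is the smallest fixed point of f in [0, 1]. Setting s = f(s):
  7/17·s² + (156/323 − 1)·s + 2/19 = 0
  7/17·s² − (2/19 + 7/17)·s + 2/19 = 0
which factors as (s − 1)·(7/17·s − 2/19) = 0, giving roots s = 1 and s = (2/19)/(7/17) = 34/133.
Mean offspring μ = 156/323 + 2·7/17 = 422/323 > 1 (supercritical), so q < 1. The extinction probability is the smaller root: q = (2/19)/(7/17) = 34/133.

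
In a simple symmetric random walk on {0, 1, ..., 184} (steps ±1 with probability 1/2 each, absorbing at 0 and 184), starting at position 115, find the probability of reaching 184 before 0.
P(hit 184 before 0) = 115/184 = 5/8

Let u_k = P(hit 184 before 0 | start at k). Then u_0 = 0, u_184 = 1, and u_k = u_{k-1}/2 + u_{k+1}/2 for 1 ≤ k ≤ 183. This harmonic recurrence is solved by u_k = k/184, giving u_115 = 115/184 = 5/8.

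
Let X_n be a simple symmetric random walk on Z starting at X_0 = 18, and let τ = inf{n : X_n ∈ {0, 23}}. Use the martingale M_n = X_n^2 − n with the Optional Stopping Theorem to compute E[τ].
E[τ] = 90

M_n = X_n^2 − n is a martingale (since E[X_{n+1}^2 | F_n] = X_n^2 + 1). By OST (τ has finite mean in a bounded region), E[M_τ] = E[M_0] = X_0^2 − 0 = 18^2 = 324. Also E[M_τ] = E[X_τ^2] − E[τ]. The walk exits at 0 or 23, with P(hit 23 first) = 18/23, so E[X_τ^2] = 23^2 · 18/23 + 0 = 414. Thus E[τ] = E[X_τ^2] − E[M_τ] = 414 − 324 = 90 = 18(23 − 18) = 90.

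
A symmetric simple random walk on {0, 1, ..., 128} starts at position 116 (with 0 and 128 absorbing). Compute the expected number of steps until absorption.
E[τ | X_0 = 116] = 1392

Let v_k = E[τ | X_0 = k]. Boundary: v_0 = v_128 = 0. Recurrence: v_k = 1 + (v_{k-1} + v_{k+1})/2 for 1 ≤ k ≤ 127. The particular solution to v_k − (v_{k-1} + v_{k+1})/2 = 1 is v_k = −k^2. Adding homogeneous solution A + B k and matching boundaries gives v_k = k (128 − k). Substituting k = 116: v_116 = 116 · 12 = 1392.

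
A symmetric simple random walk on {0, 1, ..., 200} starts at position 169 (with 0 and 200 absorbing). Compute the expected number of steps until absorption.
E[τ | X_0 = 169] = 5239

Let v_k = E[τ | X_0 = k]. Boundary: v_0 = v_200 = 0. Recurrence: v_k = 1 + (v_{k-1} + v_{k+1})/2 for 1 ≤ k ≤ 199. The particular solution to v_k − (v_{k-1} + v_{k+1})/2 = 1 is v_k = −k^2. Adding homogeneous solution A + B k and matching boundaries gives v_k = k (200 − k). Substituting k = 169: v_169 = 169 · 31 = 5239.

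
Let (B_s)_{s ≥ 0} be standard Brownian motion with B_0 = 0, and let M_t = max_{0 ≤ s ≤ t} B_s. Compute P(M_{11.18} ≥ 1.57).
P(M_{11.18} ≥ 1.57) = 2·P(B_{11.18} ≥ 1.57) = 2(1 − Φ(1.57/√11.18)) ≈ 0.6387

By the reflection principle for Brownian motion, P(M_t ≥ a) = 2 · P(B_t ≥ a) for a ≥ 0. Since B_t ~ N(0, t), P(B_t ≥ 1.57) = 1 − Φ(1.57/√t) = 1 − Φ(1.57/√11.18) = 1 − Φ(0.4695). So
  P(M_{11.18} ≥ 1.57) = 2(1 − Φ(0.4695)) ≈ 0.6387.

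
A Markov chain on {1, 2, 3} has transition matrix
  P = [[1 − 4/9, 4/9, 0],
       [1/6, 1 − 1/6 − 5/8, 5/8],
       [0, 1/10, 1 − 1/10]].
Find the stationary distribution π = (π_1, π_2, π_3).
π = (3/61, 8/61, 50/61)

This is a birth-death chain on three states, which satisfies detailed balance: π_1 · P_{12} = π_2 · P_{21} and π_2 · P_{23} = π_3 · P_{32}.
From π_1 · 4/9 = π_2 · 1/6: π_2/π_1 = (4/9)/(1/6) = 8/3.
From π_2 · 5/8 = π_3 · 1/10: π_3/π_2 = (5/8)/(1/10) = 25/4.
Take π_1 proportional to 1; then unnormalized π = (1, 8/3, 50/3). Normalize by dividing by the sum 61/3:
  π = (3/61, 8/61, 50/61).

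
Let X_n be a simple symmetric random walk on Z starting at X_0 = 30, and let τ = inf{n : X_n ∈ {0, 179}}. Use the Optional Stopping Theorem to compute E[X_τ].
E[X_τ] = 30

X_n is a martingale and τ is a bounded-mean stopping time (indeed τ is finite a.s. with bounded expectation since the walk is in a bounded region). By the OST, E[X_τ] = E[X_0] = 30. Equivalently: E[X_τ] = 179 · P(hit 179 first) + 0 · P(hit 0 first) = 179 · (30/179) = 30.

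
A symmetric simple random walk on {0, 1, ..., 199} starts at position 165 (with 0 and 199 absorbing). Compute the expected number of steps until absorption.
E[τ | X_0 = 165] = 5610

Let v_k = E[τ | X_0 = k]. Boundary: v_0 = v_199 = 0. Recurrence: v_k = 1 + (v_{k-1} + v_{k+1})/2 for 1 ≤ k ≤ 198. The particular solution to v_k − (v_{k-1} + v_{k+1})/2 = 1 is v_k = −k^2. Adding homogeneous solution A + B k and matching boundaries gives v_k = k (199 − k). Substituting k = 165: v_165 = 165 · 34 = 5610.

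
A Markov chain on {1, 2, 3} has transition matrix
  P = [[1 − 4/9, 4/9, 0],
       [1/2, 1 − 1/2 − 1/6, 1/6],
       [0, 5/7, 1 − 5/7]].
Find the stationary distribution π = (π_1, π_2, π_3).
π = (135/283, 120/283, 28/283)

This is a birth-death chain on three states, which satisfies detailed balance: π_1 · P_{12} = π_2 · P_{21} and π_2 · P_{23} = π_3 · P_{32}.
From π_1 · 4/9 = π_2 · 1/2: π_2/π_1 = (4/9)/(1/2) = 8/9.
From π_2 · 1/6 = π_3 · 5/7: π_3/π_2 = (1/6)/(5/7) = 7/30.
Take π_1 proportional to 1; then unnormalized π = (1, 8/9, 28/135). Normalize by dividing by the sum 283/135:
  π = (135/283, 120/283, 28/283).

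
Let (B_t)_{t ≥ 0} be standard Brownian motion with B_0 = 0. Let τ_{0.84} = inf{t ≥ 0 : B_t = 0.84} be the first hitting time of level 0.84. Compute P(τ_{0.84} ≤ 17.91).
P(τ_{0.84} ≤ 17.91) = 2(1 − Φ(0.84/√17.91)) = 2(1 − Φ(0.1985)) ≈ 0.8427

By the reflection principle for standard BM, P(τ_b ≤ t) = 2 · P(B_t ≥ b). Since B_t ~ N(0, t), P(B_t ≥ 0.84) = 1 − Φ(0.84/√t) = 1 − Φ(0.84/√17.91) = 1 − Φ(0.1985) ≈ 0.42133. Doubling: P(τ_{0.84} ≤ 17.91) ≈ 2 · 0.42133 = 0.84266 ≈ 0.8427.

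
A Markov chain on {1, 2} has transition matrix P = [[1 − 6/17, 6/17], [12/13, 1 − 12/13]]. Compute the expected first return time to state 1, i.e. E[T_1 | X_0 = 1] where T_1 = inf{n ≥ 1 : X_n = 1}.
E[T_1 | X_0 = 1] = 1/π_1 = 47/34

For an irreducible recurrent Markov chain with stationary distribution π, E[T_i | X_0 = i] = 1/π_i (Kac's formula). Here π_1 = (12/13)/(6/17 + 12/13) = (12/13)/(282/221) = 34/47, so E[T_1 | X_0 = 1] = 1/π_1 = (6/17 + 12/13)/(12/13) = (282/221)/(12/13) = 47/34.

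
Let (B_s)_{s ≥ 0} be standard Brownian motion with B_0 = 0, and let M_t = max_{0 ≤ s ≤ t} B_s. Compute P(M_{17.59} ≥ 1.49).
P(M_{17.59} ≥ 1.49) = 2·P(B_{17.59} ≥ 1.49) = 2(1 − Φ(1.49/√17.59)) ≈ 0.7224

By the reflection principle for Brownian motion, P(M_t ≥ a) = 2 · P(B_t ≥ a) for a ≥ 0. Since B_t ~ N(0, t), P(B_t ≥ 1.49) = 1 − Φ(1.49/√t) = 1 − Φ(1.49/√17.59) = 1 − Φ(0.3553). So
  P(M_{17.59} ≥ 1.49) = 2(1 − Φ(0.3553)) ≈ 0.7224.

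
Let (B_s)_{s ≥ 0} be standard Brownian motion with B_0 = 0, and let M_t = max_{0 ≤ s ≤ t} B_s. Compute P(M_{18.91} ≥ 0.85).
P(M_{18.91} ≥ 0.85) = 2·P(B_{18.91} ≥ 0.85) = 2(1 − Φ(0.85/√18.91)) ≈ 0.8450

By the reflection principle for Brownian motion, P(M_t ≥ a) = 2 · P(B_t ≥ a) for a ≥ 0. Since B_t ~ N(0, t), P(B_t ≥ 0.85) = 1 − Φ(0.85/√t) = 1 − Φ(0.85/√18.91) = 1 − Φ(0.1955). So
  P(M_{18.91} ≥ 0.85) = 2(1 − Φ(0.1955)) ≈ 0.8450.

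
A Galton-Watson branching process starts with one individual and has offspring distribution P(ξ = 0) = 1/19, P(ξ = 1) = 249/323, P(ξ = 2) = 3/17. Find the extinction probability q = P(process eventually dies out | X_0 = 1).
q = 17/57

The pgf is f(s) = 1/19 + 249/323·s + 3/17·s². The extinction probability q is the smallest fixed point of f in [0, 1]. Setting s = f(s):
  3/17·s² + (249/323 − 1)·s + 1/19 = 0
  3/17·s² − (1/19 + 3/17)·s + 1/19 = 0
which factors as (s − 1)·(3/17·s − 1/19) = 0, giving roots s = 1 and s = (1/19)/(3/17) = 17/57.
Mean offspring μ = 249/323 + 2·3/17 = 363/323 > 1 (supercritical), so q < 1. The extinction probability is the smaller root: q = (1/19)/(3/17) = 17/57.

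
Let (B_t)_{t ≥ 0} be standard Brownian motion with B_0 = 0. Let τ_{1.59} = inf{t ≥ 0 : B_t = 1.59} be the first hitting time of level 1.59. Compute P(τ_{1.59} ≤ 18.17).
P(τ_{1.59} ≤ 18.17) = 2(1 − Φ(1.59/√18.17)) = 2(1 − Φ(0.3730)) ≈ 0.7091

By the reflection principle for standard BM, P(τ_b ≤ t) = 2 · P(B_t ≥ b). Since B_t ~ N(0, t), P(B_t ≥ 1.59) = 1 − Φ(1.59/√t) = 1 − Φ(1.59/√18.17) = 1 − Φ(0.3730) ≈ 0.35457. Doubling: P(τ_{1.59} ≤ 18.17) ≈ 2 · 0.35457 = 0.70914 ≈ 0.7091.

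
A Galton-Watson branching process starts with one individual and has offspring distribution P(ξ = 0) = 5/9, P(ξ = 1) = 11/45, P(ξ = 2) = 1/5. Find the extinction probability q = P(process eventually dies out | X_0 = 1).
q = 1

Mean offspring μ = 0·5/9 + 1·11/45 + 2·1/5 = 29/45 ≤ 1. For μ ≤ 1 with offspring not concentrated at 1, the Galton-Watson process goes extinct almost surely, so q = 1.
(Algebraic check: The pgf is f(s) = 5/9 + 11/45·s + 1/5·s². The extinction probability q is the smallest fixed point of f in [0, 1]. Setting s = f(s):
  1/5·s² + (11/45 − 1)·s + 5/9 = 0
  1/5·s² − (5/9 + 1/5)·s + 5/9 = 0
which factors as (s − 1)·(1/5·s − 5/9) = 0, giving roots s = 1 and s = (5/9)/(1/5) = 25/9. Since 25/9 ≥ 1, the smallest root in [0, 1] is s = 1.)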